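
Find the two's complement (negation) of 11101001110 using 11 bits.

Original (sign bit 1, negative): 11101001110
Step 1 - Invert all bits: 00010110001
Step 2 - Add 1: 00010110010
Verification: 11101001110 + 00010110010 = 100000000000; discarding the end carry (carry out of the top bit) leaves the 11-bit value 00000000000, as required for x + (-x)



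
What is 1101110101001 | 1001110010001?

OR: 1 when either bit is 1
  1101110101001
| 1001110010001
---------------
  1101110111001
Decimal: 7081 | 5009 = 7097



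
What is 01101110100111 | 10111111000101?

OR: 1 when either bit is 1
  01101110100111
| 10111111000101
----------------
  11111111100111
Decimal: 7079 | 12229 = 16359



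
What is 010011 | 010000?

OR: 1 when either bit is 1
  010011
| 010000
--------
  010011
Decimal: 19 | 16 = 19



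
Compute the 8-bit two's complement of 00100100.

Original: 00100100
Step 1 - Invert all bits: 11011011
Step 2 - Add 1: 11011100
Verification: 00100100 + 11011100 = 100000000; discarding the end carry (carry out of the top bit) leaves the 8-bit value 00000000, as required for x + (-x)



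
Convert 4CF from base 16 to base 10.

Expand by place value (powers of 16):
Digit values: C = 12, F = 15
4CF = 4 × 16^2 + 12 × 16^1 + 15 × 16^0
= 4 × 256 + 12 × 16 + 15 × 1
= 1024 + 192 + 15
= 1231



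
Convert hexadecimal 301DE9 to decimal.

Expand by place value (powers of 16):
Digit values: D = 13, E = 14
301DE9 = 3 × 16^5 + 0 × 16^4 + 1 × 16^3 + 13 × 16^2 + 14 × 16^1 + 9 × 16^0
= 3 × 1048576 + 0 × 65536 + 1 × 4096 + 13 × 256 + 14 × 16 + 9 × 1
= 3145728 + 0 + 4096 + 3328 + 224 + 9
= 3153385



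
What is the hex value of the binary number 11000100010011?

Group into 4-bit nibbles from right:
  0011 = 3
  0001 = 1
  0001 = 1
  0011 = 3
Result: 3113



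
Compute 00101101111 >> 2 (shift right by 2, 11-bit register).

Original: 00101101111 (decimal 367)
Shift right by 2 positions
Drop the 2 low bits; fill with zeros on the left
Result: 00001011011 (decimal 91)
Equivalent: 367 >> 2 = 367 ÷ 2^2 = 91



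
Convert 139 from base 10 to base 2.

Using repeated division by 2:
139 ÷ 2 = 69 remainder 1
69 ÷ 2 = 34 remainder 1
34 ÷ 2 = 17 remainder 0
17 ÷ 2 = 8 remainder 1
8 ÷ 2 = 4 remainder 0
4 ÷ 2 = 2 remainder 0
2 ÷ 2 = 1 remainder 0
1 ÷ 2 = 0 remainder 1
Reading remainders bottom to top: 10001011



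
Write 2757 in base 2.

Using repeated division by 2:
2757 ÷ 2 = 1378 remainder 1
1378 ÷ 2 = 689 remainder 0
689 ÷ 2 = 344 remainder 1
344 ÷ 2 = 172 remainder 0
172 ÷ 2 = 86 remainder 0
86 ÷ 2 = 43 remainder 0
43 ÷ 2 = 21 remainder 1
21 ÷ 2 = 10 remainder 1
10 ÷ 2 = 5 remainder 0
5 ÷ 2 = 2 remainder 1
2 ÷ 2 = 1 remainder 0
1 ÷ 2 = 0 remainder 1
Reading remainders bottom to top: 101011000101



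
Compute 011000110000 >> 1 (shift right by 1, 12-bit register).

Original: 011000110000 (decimal 1584)
Shift right by 1 position
Drop the 1 low bit; fill with zero on the left
Result: 001100011000 (decimal 792)
Equivalent: 1584 >> 1 = 1584 ÷ 2^1 = 792



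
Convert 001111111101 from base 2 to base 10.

Sum of powers of 2 for each 1-bit:
2^0 + 2^2 + 2^3 + 2^4 + 2^5 + 2^6 + 2^7 + 2^8 + 2^9
= 1 + 4 + 8 + 16 + 32 + 64 + 128 + 256 + 512
= 1021



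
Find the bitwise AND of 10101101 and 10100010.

AND: 1 only when both bits are 1
  10101101
& 10100010
----------
  10100000
Decimal: 173 & 162 = 160



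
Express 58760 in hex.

Using repeated division by 16 (digits 10–15 are A–F):
58760 ÷ 16 = 3672 remainder 8
3672 ÷ 16 = 229 remainder 8
229 ÷ 16 = 14 remainder 5
14 ÷ 16 = 0 remainder 14 (E)
Reading remainders bottom to top: E588



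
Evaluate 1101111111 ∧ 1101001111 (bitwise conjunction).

AND: 1 only when both bits are 1
  1101111111
& 1101001111
------------
  1101001111
Decimal: 895 & 847 = 847



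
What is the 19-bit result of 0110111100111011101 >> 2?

Original: 0110111100111011101 (decimal 227805)
Shift right by 2 positions
Drop the 2 low bits; fill with zeros on the left
Result: 0001101111001110111 (decimal 56951)
Equivalent: 227805 >> 2 = 227805 ÷ 2^2 = 56951



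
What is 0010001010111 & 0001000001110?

AND: 1 only when both bits are 1
  0010001010111
& 0001000001110
---------------
  0000000000110
Decimal: 1111 & 526 = 6



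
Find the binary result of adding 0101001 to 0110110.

Add column by column from the right: bit + bit + carry-in; write the sum mod 2, carry 1 when the sum is 2 or 3.
carry:  1000000
        0101001
+       0110110
---------------
       01011111
(the carry out of the leftmost column, 0, becomes the leading bit)
Decimal check:
  0101001 = 32 + 8 + 1 = 41
  0110110 = 32 + 16 + 4 + 2 = 54
  41 + 54 = 95, and 01011111 = 64 + 16 + 8 + 4 + 2 + 1 = 95 ✓



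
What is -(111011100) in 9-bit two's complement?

Original (sign bit 1, negative): 111011100
Step 1 - Invert all bits: 000100011
Step 2 - Add 1: 000100100
Verification: 111011100 + 000100100 = 1000000000; discarding the end carry (carry out of the top bit) leaves the 9-bit value 000000000, as required for x + (-x)



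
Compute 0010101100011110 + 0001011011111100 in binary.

Add column by column from the right: bit + bit + carry-in; write the sum mod 2, carry 1 when the sum is 2 or 3.
carry:  0111111111111000
        0010101100011110
+       0001011011111100
------------------------
       00100001000011010
(the carry out of the leftmost column, 0, becomes the leading bit)
Decimal check:
  0010101100011110 = 8192 + 2048 + 512 + 256 + 16 + 8 + 4 + 2 = 11038
  0001011011111100 = 4096 + 1024 + 512 + 128 + 64 + 32 + 16 + 8 + 4 = 5884
  11038 + 5884 = 16922, and 00100001000011010 = 16384 + 512 + 16 + 8 + 2 = 16922 ✓



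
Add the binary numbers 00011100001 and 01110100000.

Add column by column from the right: bit + bit + carry-in; write the sum mod 2, carry 1 when the sum is 2 or 3.
carry:  11111000000
        00011100001
+       01110100000
-------------------
       010010000001
(the carry out of the leftmost column, 0, becomes the leading bit)
Decimal check:
  00011100001 = 128 + 64 + 32 + 1 = 225
  01110100000 = 512 + 256 + 128 + 32 = 928
  225 + 928 = 1153, and 010010000001 = 1024 + 128 + 1 = 1153 ✓



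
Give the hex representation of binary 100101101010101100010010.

Group into 4-bit nibbles from right:
  1001 = 9
  0110 = 6
  1010 = A
  1011 = B
  0001 = 1
  0010 = 2
Result: 96AB12



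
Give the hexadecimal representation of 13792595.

Using repeated division by 16 (digits 10–15 are A–F):
13792595 ÷ 16 = 862037 remainder 3
862037 ÷ 16 = 53877 remainder 5
53877 ÷ 16 = 3367 remainder 5
3367 ÷ 16 = 210 remainder 7
210 ÷ 16 = 13 remainder 2
13 ÷ 16 = 0 remainder 13 (D)
Reading remainders bottom to top: D27553



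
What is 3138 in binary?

Using repeated division by 2:
3138 ÷ 2 = 1569 remainder 0
1569 ÷ 2 = 784 remainder 1
784 ÷ 2 = 392 remainder 0
392 ÷ 2 = 196 remainder 0
196 ÷ 2 = 98 remainder 0
98 ÷ 2 = 49 remainder 0
49 ÷ 2 = 24 remainder 1
24 ÷ 2 = 12 remainder 0
12 ÷ 2 = 6 remainder 0
6 ÷ 2 = 3 remainder 0
3 ÷ 2 = 1 remainder 1
1 ÷ 2 = 0 remainder 1
Reading remainders bottom to top: 110001000010



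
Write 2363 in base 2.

Using repeated division by 2:
2363 ÷ 2 = 1181 remainder 1
1181 ÷ 2 = 590 remainder 1
590 ÷ 2 = 295 remainder 0
295 ÷ 2 = 147 remainder 1
147 ÷ 2 = 73 remainder 1
73 ÷ 2 = 36 remainder 1
36 ÷ 2 = 18 remainder 0
18 ÷ 2 = 9 remainder 0
9 ÷ 2 = 4 remainder 1
4 ÷ 2 = 2 remainder 0
2 ÷ 2 = 1 remainder 0
1 ÷ 2 = 0 remainder 1
Reading remainders bottom to top: 100100111011



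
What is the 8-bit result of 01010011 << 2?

Original: 01010011 (decimal 83)
Shift left by 2 positions
Append 2 zeros on the right and drop the 2 high bits that overflow the 8-bit width
Result: 01001100 (decimal 76)
Equivalent: 83 << 2 = 83 × 2^2 = 332, truncated to 8 bits = 76



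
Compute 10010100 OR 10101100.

OR: 1 when either bit is 1
  10010100
| 10101100
----------
  10111100
Decimal: 148 | 172 = 188



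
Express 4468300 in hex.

Using repeated division by 16 (digits 10–15 are A–F):
4468300 ÷ 16 = 279268 remainder 12 (C)
279268 ÷ 16 = 17454 remainder 4
17454 ÷ 16 = 1090 remainder 14 (E)
1090 ÷ 16 = 68 remainder 2
68 ÷ 16 = 4 remainder 4
4 ÷ 16 = 0 remainder 4
Reading remainders bottom to top: 442E4C



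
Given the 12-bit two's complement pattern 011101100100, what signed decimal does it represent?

Binary: 011101100100
Sign bit: 0 (non-negative)
Read directly as an unsigned value:
011101100100 = 1024 + 512 + 256 + 64 + 32 + 4 = 1892
Value: 1892



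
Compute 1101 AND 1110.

AND: 1 only when both bits are 1
  1101
& 1110
------
  1100
Decimal: 13 & 14 = 12



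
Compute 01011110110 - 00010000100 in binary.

Method 1 - Direct subtraction (column by column from the right: bit − bit − borrow-in; if negative, add 2 and borrow 1 from the next column):
borrow: 00000000000
        01011110110
-       00010000100
-------------------
        01001110010

Method 2 - Add two's complement:
Two's complement of 00010000100: invert → 11101111011, add 1 → 11101111100
  01011110110
+ 11101111100
-------------
 101001110010  (end carry out of the top bit = 1)
Discarding the end carry: 01001110010
Decimal check:
  01011110110 = 512 + 128 + 64 + 32 + 16 + 4 + 2 = 758
  00010000100 = 128 + 4 = 132
  758 - 132 = 626, and 01001110010 = 512 + 64 + 32 + 16 + 2 = 626 ✓



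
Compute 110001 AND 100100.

AND: 1 only when both bits are 1
  110001
& 100100
--------
  100000
Decimal: 49 & 36 = 32



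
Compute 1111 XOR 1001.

XOR: 1 when bits differ
  1111
^ 1001
------
  0110
Decimal: 15 ^ 9 = 6



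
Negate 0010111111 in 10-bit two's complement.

Original: 0010111111
Step 1 - Invert all bits: 1101000000
Step 2 - Add 1: 1101000001
Verification: 0010111111 + 1101000001 = 10000000000; discarding the end carry (carry out of the top bit) leaves the 10-bit value 0000000000, as required for x + (-x)



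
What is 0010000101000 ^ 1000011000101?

XOR: 1 when bits differ
  0010000101000
^ 1000011000101
---------------
  1010011101101
Decimal: 1064 ^ 4293 = 5357



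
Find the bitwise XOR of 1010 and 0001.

XOR: 1 when bits differ
  1010
^ 0001
------
  1011
Decimal: 10 ^ 1 = 11



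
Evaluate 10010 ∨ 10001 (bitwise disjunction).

OR: 1 when either bit is 1
  10010
| 10001
-------
  10011
Decimal: 18 | 17 = 19



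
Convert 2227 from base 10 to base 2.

Using repeated division by 2:
2227 ÷ 2 = 1113 remainder 1
1113 ÷ 2 = 556 remainder 1
556 ÷ 2 = 278 remainder 0
278 ÷ 2 = 139 remainder 0
139 ÷ 2 = 69 remainder 1
69 ÷ 2 = 34 remainder 1
34 ÷ 2 = 17 remainder 0
17 ÷ 2 = 8 remainder 1
8 ÷ 2 = 4 remainder 0
4 ÷ 2 = 2 remainder 0
2 ÷ 2 = 1 remainder 0
1 ÷ 2 = 0 remainder 1
Reading remainders bottom to top: 100010110011



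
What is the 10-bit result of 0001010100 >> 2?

Original: 0001010100 (decimal 84)
Shift right by 2 positions
Drop the 2 low bits; fill with zeros on the left
Result: 0000010101 (decimal 21)
Equivalent: 84 >> 2 = 84 ÷ 2^2 = 21



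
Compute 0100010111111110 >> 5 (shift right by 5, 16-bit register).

Original: 0100010111111110 (decimal 17918)
Shift right by 5 positions
Drop the 5 low bits; fill with zeros on the left
Result: 0000001000101111 (decimal 559)
Equivalent: 17918 >> 5 = 17918 ÷ 2^5 = 559



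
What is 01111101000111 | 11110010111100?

OR: 1 when either bit is 1
  01111101000111
| 11110010111100
----------------
  11111111111111
Decimal: 8007 | 15548 = 16383



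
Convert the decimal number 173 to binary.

Using repeated division by 2:
173 ÷ 2 = 86 remainder 1
86 ÷ 2 = 43 remainder 0
43 ÷ 2 = 21 remainder 1
21 ÷ 2 = 10 remainder 1
10 ÷ 2 = 5 remainder 0
5 ÷ 2 = 2 remainder 1
2 ÷ 2 = 1 remainder 0
1 ÷ 2 = 0 remainder 1
Reading remainders bottom to top: 10101101



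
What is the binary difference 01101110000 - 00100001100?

Method 1 - Direct subtraction (column by column from the right: bit − bit − borrow-in; if negative, add 2 and borrow 1 from the next column):
borrow: 00000011000
        01101110000
-       00100001100
-------------------
        01001100100

Method 2 - Add two's complement:
Two's complement of 00100001100: invert → 11011110011, add 1 → 11011110100
  01101110000
+ 11011110100
-------------
 101001100100  (end carry out of the top bit = 1)
Discarding the end carry: 01001100100
Decimal check:
  01101110000 = 512 + 256 + 64 + 32 + 16 = 880
  00100001100 = 256 + 8 + 4 = 268
  880 - 268 = 612, and 01001100100 = 512 + 64 + 32 + 4 = 612 ✓



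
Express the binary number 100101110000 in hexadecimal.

Group into 4-bit nibbles from right:
  1001 = 9
  0111 = 7
  0000 = 0
Result: 970



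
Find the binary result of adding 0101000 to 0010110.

Add column by column from the right: bit + bit + carry-in; write the sum mod 2, carry 1 when the sum is 2 or 3.
carry:  0000000
        0101000
+       0010110
---------------
       00111110
(the carry out of the leftmost column, 0, becomes the leading bit)
Decimal check:
  0101000 = 32 + 8 = 40
  0010110 = 16 + 4 + 2 = 22
  40 + 22 = 62, and 00111110 = 32 + 16 + 8 + 4 + 2 = 62 ✓



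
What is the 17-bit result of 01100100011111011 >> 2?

Original: 01100100011111011 (decimal 51451)
Shift right by 2 positions
Drop the 2 low bits; fill with zeros on the left
Result: 00011001000111110 (decimal 12862)
Equivalent: 51451 >> 2 = 51451 ÷ 2^2 = 12862



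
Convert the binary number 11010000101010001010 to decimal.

Sum of powers of 2 for each 1-bit:
2^1 + 2^3 + 2^7 + 2^9 + 2^11 + 2^16 + 2^18 + 2^19
= 2 + 8 + 128 + 512 + 2048 + 65536 + 262144 + 524288
= 854666



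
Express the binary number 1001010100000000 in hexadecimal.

Group into 4-bit nibbles from right:
  1001 = 9
  0101 = 5
  0000 = 0
  0000 = 0
Result: 9500



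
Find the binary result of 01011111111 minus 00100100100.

Method 1 - Direct subtraction (column by column from the right: bit − bit − borrow-in; if negative, add 2 and borrow 1 from the next column):
borrow: 01000000000
        01011111111
-       00100100100
-------------------
        00111011011

Method 2 - Add two's complement:
Two's complement of 00100100100: invert → 11011011011, add 1 → 11011011100
  01011111111
+ 11011011100
-------------
 100111011011  (end carry out of the top bit = 1)
Discarding the end carry: 00111011011
Decimal check:
  01011111111 = 512 + 128 + 64 + 32 + 16 + 8 + 4 + 2 + 1 = 767
  00100100100 = 256 + 32 + 4 = 292
  767 - 292 = 475, and 00111011011 = 256 + 128 + 64 + 16 + 8 + 2 + 1 = 475 ✓



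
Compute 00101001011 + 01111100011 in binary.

Add column by column from the right: bit + bit + carry-in; write the sum mod 2, carry 1 when the sum is 2 or 3.
carry:  11110000110
        00101001011
+       01111100011
-------------------
       010100101110
(the carry out of the leftmost column, 0, becomes the leading bit)
Decimal check:
  00101001011 = 256 + 64 + 8 + 2 + 1 = 331
  01111100011 = 512 + 256 + 128 + 64 + 32 + 2 + 1 = 995
  331 + 995 = 1326, and 010100101110 = 1024 + 256 + 32 + 8 + 4 + 2 = 1326 ✓



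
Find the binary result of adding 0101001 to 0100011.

Add column by column from the right: bit + bit + carry-in; write the sum mod 2, carry 1 when the sum is 2 or 3.
carry:  1000110
        0101001
+       0100011
---------------
       01001100
(the carry out of the leftmost column, 0, becomes the leading bit)
Decimal check:
  0101001 = 32 + 8 + 1 = 41
  0100011 = 32 + 2 + 1 = 35
  41 + 35 = 76, and 01001100 = 64 + 8 + 4 = 76 ✓



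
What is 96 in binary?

Using repeated division by 2:
96 ÷ 2 = 48 remainder 0
48 ÷ 2 = 24 remainder 0
24 ÷ 2 = 12 remainder 0
12 ÷ 2 = 6 remainder 0
6 ÷ 2 = 3 remainder 0
3 ÷ 2 = 1 remainder 1
1 ÷ 2 = 0 remainder 1
Reading remainders bottom to top: 1100000



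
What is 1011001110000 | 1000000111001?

OR: 1 when either bit is 1
  1011001110000
| 1000000111001
---------------
  1011001111001
Decimal: 5744 | 4153 = 5753



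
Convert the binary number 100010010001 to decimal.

Sum of powers of 2 for each 1-bit:
2^0 + 2^4 + 2^7 + 2^11
= 1 + 16 + 128 + 2048
= 2193



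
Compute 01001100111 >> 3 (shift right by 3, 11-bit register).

Original: 01001100111 (decimal 615)
Shift right by 3 positions
Drop the 3 low bits; fill with zeros on the left
Result: 00001001100 (decimal 76)
Equivalent: 615 >> 3 = 615 ÷ 2^3 = 76



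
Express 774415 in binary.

Using repeated division by 2:
774415 ÷ 2 = 387207 remainder 1
387207 ÷ 2 = 193603 remainder 1
193603 ÷ 2 = 96801 remainder 1
96801 ÷ 2 = 48400 remainder 1
48400 ÷ 2 = 24200 remainder 0
24200 ÷ 2 = 12100 remainder 0
12100 ÷ 2 = 6050 remainder 0
6050 ÷ 2 = 3025 remainder 0
3025 ÷ 2 = 1512 remainder 1
1512 ÷ 2 = 756 remainder 0
756 ÷ 2 = 378 remainder 0
378 ÷ 2 = 189 remainder 0
189 ÷ 2 = 94 remainder 1
94 ÷ 2 = 47 remainder 0
47 ÷ 2 = 23 remainder 1
23 ÷ 2 = 11 remainder 1
11 ÷ 2 = 5 remainder 1
5 ÷ 2 = 2 remainder 1
2 ÷ 2 = 1 remainder 0
1 ÷ 2 = 0 remainder 1
Reading remainders bottom to top: 10111101000100001111



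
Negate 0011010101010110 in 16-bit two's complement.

Original: 0011010101010110
Step 1 - Invert all bits: 1100101010101001
Step 2 - Add 1: 1100101010101010
Verification: 0011010101010110 + 1100101010101010 = 10000000000000000; discarding the end carry (carry out of the top bit) leaves the 16-bit value 0000000000000000, as required for x + (-x)



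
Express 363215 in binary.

Using repeated division by 2:
363215 ÷ 2 = 181607 remainder 1
181607 ÷ 2 = 90803 remainder 1
90803 ÷ 2 = 45401 remainder 1
45401 ÷ 2 = 22700 remainder 1
22700 ÷ 2 = 11350 remainder 0
11350 ÷ 2 = 5675 remainder 0
5675 ÷ 2 = 2837 remainder 1
2837 ÷ 2 = 1418 remainder 1
1418 ÷ 2 = 709 remainder 0
709 ÷ 2 = 354 remainder 1
354 ÷ 2 = 177 remainder 0
177 ÷ 2 = 88 remainder 1
88 ÷ 2 = 44 remainder 0
44 ÷ 2 = 22 remainder 0
22 ÷ 2 = 11 remainder 0
11 ÷ 2 = 5 remainder 1
5 ÷ 2 = 2 remainder 1
2 ÷ 2 = 1 remainder 0
1 ÷ 2 = 0 remainder 1
Reading remainders bottom to top: 1011000101011001111



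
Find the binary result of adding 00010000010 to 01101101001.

Add column by column from the right: bit + bit + carry-in; write the sum mod 2, carry 1 when the sum is 2 or 3.
carry:  00000000000
        00010000010
+       01101101001
-------------------
       001111101011
(the carry out of the leftmost column, 0, becomes the leading bit)
Decimal check:
  00010000010 = 128 + 2 = 130
  01101101001 = 512 + 256 + 64 + 32 + 8 + 1 = 873
  130 + 873 = 1003, and 001111101011 = 512 + 256 + 128 + 64 + 32 + 8 + 2 + 1 = 1003 ✓



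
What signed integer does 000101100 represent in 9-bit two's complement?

Binary: 000101100
Sign bit: 0 (non-negative)
Read directly as an unsigned value:
000101100 = 32 + 8 + 4 = 44
Value: 44



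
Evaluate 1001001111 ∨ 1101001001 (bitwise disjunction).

OR: 1 when either bit is 1
  1001001111
| 1101001001
------------
  1101001111
Decimal: 591 | 841 = 847



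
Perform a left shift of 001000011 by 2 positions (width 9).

Original: 001000011 (decimal 67)
Shift left by 2 positions
Append 2 zeros on the right
Result: 100001100 (decimal 268)
Equivalent: 67 << 2 = 67 × 2^2 = 268



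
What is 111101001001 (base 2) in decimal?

Sum of powers of 2 for each 1-bit:
2^0 + 2^3 + 2^6 + 2^8 + 2^9 + 2^10 + 2^11
= 1 + 8 + 64 + 256 + 512 + 1024 + 2048
= 3913



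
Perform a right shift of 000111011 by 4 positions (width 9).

Original: 000111011 (decimal 59)
Shift right by 4 positions
Drop the 4 low bits; fill with zeros on the left
Result: 000000011 (decimal 3)
Equivalent: 59 >> 4 = 59 ÷ 2^4 = 3



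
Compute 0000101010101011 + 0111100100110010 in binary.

Add column by column from the right: bit + bit + carry-in; write the sum mod 2, carry 1 when the sum is 2 or 3.
carry:  1111000001000100
        0000101010101011
+       0111100100110010
------------------------
       01000001111011101
(the carry out of the leftmost column, 0, becomes the leading bit)
Decimal check:
  0000101010101011 = 2048 + 512 + 128 + 32 + 8 + 2 + 1 = 2731
  0111100100110010 = 16384 + 8192 + 4096 + 2048 + 256 + 32 + 16 + 2 = 31026
  2731 + 31026 = 33757, and 01000001111011101 = 32768 + 512 + 256 + 128 + 64 + 16 + 8 + 4 + 1 = 33757 ✓



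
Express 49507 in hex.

Using repeated division by 16 (digits 10–15 are A–F):
49507 ÷ 16 = 3094 remainder 3
3094 ÷ 16 = 193 remainder 6
193 ÷ 16 = 12 remainder 1
12 ÷ 16 = 0 remainder 12 (C)
Reading remainders bottom to top: C163



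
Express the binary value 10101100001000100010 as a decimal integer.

Sum of powers of 2 for each 1-bit:
2^1 + 2^5 + 2^9 + 2^14 + 2^15 + 2^17 + 2^19
= 2 + 32 + 512 + 16384 + 32768 + 131072 + 524288
= 705058



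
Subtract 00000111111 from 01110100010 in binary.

Method 1 - Direct subtraction (column by column from the right: bit − bit − borrow-in; if negative, add 2 and borrow 1 from the next column):
borrow: 00011111110
        01110100010
-       00000111111
-------------------
        01101100011

Method 2 - Add two's complement:
Two's complement of 00000111111: invert → 11111000000, add 1 → 11111000001
  01110100010
+ 11111000001
-------------
 101101100011  (end carry out of the top bit = 1)
Discarding the end carry: 01101100011
Decimal check:
  01110100010 = 512 + 256 + 128 + 32 + 2 = 930
  00000111111 = 32 + 16 + 8 + 4 + 2 + 1 = 63
  930 - 63 = 867, and 01101100011 = 512 + 256 + 64 + 32 + 2 + 1 = 867 ✓



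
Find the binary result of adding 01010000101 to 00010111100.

Add column by column from the right: bit + bit + carry-in; write the sum mod 2, carry 1 when the sum is 2 or 3.
carry:  00101111000
        01010000101
+       00010111100
-------------------
       001101000001
(the carry out of the leftmost column, 0, becomes the leading bit)
Decimal check:
  01010000101 = 512 + 128 + 4 + 1 = 645
  00010111100 = 128 + 32 + 16 + 8 + 4 = 188
  645 + 188 = 833, and 001101000001 = 512 + 256 + 64 + 1 = 833 ✓



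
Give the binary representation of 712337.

Using repeated division by 2:
712337 ÷ 2 = 356168 remainder 1
356168 ÷ 2 = 178084 remainder 0
178084 ÷ 2 = 89042 remainder 0
89042 ÷ 2 = 44521 remainder 0
44521 ÷ 2 = 22260 remainder 1
22260 ÷ 2 = 11130 remainder 0
11130 ÷ 2 = 5565 remainder 0
5565 ÷ 2 = 2782 remainder 1
2782 ÷ 2 = 1391 remainder 0
1391 ÷ 2 = 695 remainder 1
695 ÷ 2 = 347 remainder 1
347 ÷ 2 = 173 remainder 1
173 ÷ 2 = 86 remainder 1
86 ÷ 2 = 43 remainder 0
43 ÷ 2 = 21 remainder 1
21 ÷ 2 = 10 remainder 1
10 ÷ 2 = 5 remainder 0
5 ÷ 2 = 2 remainder 1
2 ÷ 2 = 1 remainder 0
1 ÷ 2 = 0 remainder 1
Reading remainders bottom to top: 10101101111010010001



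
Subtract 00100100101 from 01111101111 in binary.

Method 1 - Direct subtraction (column by column from the right: bit − bit − borrow-in; if negative, add 2 and borrow 1 from the next column):
borrow: 00000000000
        01111101111
-       00100100101
-------------------
        01011001010

Method 2 - Add two's complement:
Two's complement of 00100100101: invert → 11011011010, add 1 → 11011011011
  01111101111
+ 11011011011
-------------
 101011001010  (end carry out of the top bit = 1)
Discarding the end carry: 01011001010
Decimal check:
  01111101111 = 512 + 256 + 128 + 64 + 32 + 8 + 4 + 2 + 1 = 1007
  00100100101 = 256 + 32 + 4 + 1 = 293
  1007 - 293 = 714, and 01011001010 = 512 + 128 + 64 + 8 + 2 = 714 ✓



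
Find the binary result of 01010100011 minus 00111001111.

Method 1 - Direct subtraction (column by column from the right: bit − bit − borrow-in; if negative, add 2 and borrow 1 from the next column):
borrow: 01110111000
        01010100011
-       00111001111
-------------------
        00011010100

Method 2 - Add two's complement:
Two's complement of 00111001111: invert → 11000110000, add 1 → 11000110001
  01010100011
+ 11000110001
-------------
 100011010100  (end carry out of the top bit = 1)
Discarding the end carry: 00011010100
Decimal check:
  01010100011 = 512 + 128 + 32 + 2 + 1 = 675
  00111001111 = 256 + 128 + 64 + 8 + 4 + 2 + 1 = 463
  675 - 463 = 212, and 00011010100 = 128 + 64 + 16 + 4 = 212 ✓



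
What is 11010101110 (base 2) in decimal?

Sum of powers of 2 for each 1-bit:
2^1 + 2^2 + 2^3 + 2^5 + 2^7 + 2^9 + 2^10
= 2 + 4 + 8 + 32 + 128 + 512 + 1024
= 1710



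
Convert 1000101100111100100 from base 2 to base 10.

Sum of powers of 2 for each 1-bit:
2^2 + 2^5 + 2^6 + 2^7 + 2^8 + 2^11 + 2^12 + 2^14 + 2^18
= 4 + 32 + 64 + 128 + 256 + 2048 + 4096 + 16384 + 262144
= 285156



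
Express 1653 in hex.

Using repeated division by 16 (digits 10–15 are A–F):
1653 ÷ 16 = 103 remainder 5
103 ÷ 16 = 6 remainder 7
6 ÷ 16 = 0 remainder 6
Reading remainders bottom to top: 675



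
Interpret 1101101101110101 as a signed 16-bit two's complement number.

Binary: 1101101101110101
Sign bit: 1 (negative)
Invert: 0010010010001010
Add 1:  0010010010001011
Magnitude: 0010010010001011 = 8192 + 1024 + 128 + 8 + 2 + 1 = 9355
Value: -9355



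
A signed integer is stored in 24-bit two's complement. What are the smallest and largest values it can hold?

For 24-bit two's complement:
Minimum: -2^23 = -8388608
Maximum: 2^23 - 1 = 8388607



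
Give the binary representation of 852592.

Using repeated division by 2:
852592 ÷ 2 = 426296 remainder 0
426296 ÷ 2 = 213148 remainder 0
213148 ÷ 2 = 106574 remainder 0
106574 ÷ 2 = 53287 remainder 0
53287 ÷ 2 = 26643 remainder 1
26643 ÷ 2 = 13321 remainder 1
13321 ÷ 2 = 6660 remainder 1
6660 ÷ 2 = 3330 remainder 0
3330 ÷ 2 = 1665 remainder 0
1665 ÷ 2 = 832 remainder 1
832 ÷ 2 = 416 remainder 0
416 ÷ 2 = 208 remainder 0
208 ÷ 2 = 104 remainder 0
104 ÷ 2 = 52 remainder 0
52 ÷ 2 = 26 remainder 0
26 ÷ 2 = 13 remainder 0
13 ÷ 2 = 6 remainder 1
6 ÷ 2 = 3 remainder 0
3 ÷ 2 = 1 remainder 1
1 ÷ 2 = 0 remainder 1
Reading remainders bottom to top: 11010000001001110000



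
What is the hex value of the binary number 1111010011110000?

Group into 4-bit nibbles from right:
  1111 = F
  0100 = 4
  1111 = F
  0000 = 0
Result: F4F0



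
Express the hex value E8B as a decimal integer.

Expand by place value (powers of 16):
Digit values: E = 14, B = 11
E8B = 14 × 16^2 + 8 × 16^1 + 11 × 16^0
= 14 × 256 + 8 × 16 + 11 × 1
= 3584 + 128 + 11
= 3723



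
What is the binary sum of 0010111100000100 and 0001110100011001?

Add column by column from the right: bit + bit + carry-in; write the sum mod 2, carry 1 when the sum is 2 or 3.
carry:  0111111000000000
        0010111100000100
+       0001110100011001
------------------------
       00100110000011101
(the carry out of the leftmost column, 0, becomes the leading bit)
Decimal check:
  0010111100000100 = 8192 + 2048 + 1024 + 512 + 256 + 4 = 12036
  0001110100011001 = 4096 + 2048 + 1024 + 256 + 16 + 8 + 1 = 7449
  12036 + 7449 = 19485, and 00100110000011101 = 16384 + 2048 + 1024 + 16 + 8 + 4 + 1 = 19485 ✓



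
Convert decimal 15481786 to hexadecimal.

Using repeated division by 16 (digits 10–15 are A–F):
15481786 ÷ 16 = 967611 remainder 10 (A)
967611 ÷ 16 = 60475 remainder 11 (B)
60475 ÷ 16 = 3779 remainder 11 (B)
3779 ÷ 16 = 236 remainder 3
236 ÷ 16 = 14 remainder 12 (C)
14 ÷ 16 = 0 remainder 14 (E)
Reading remainders bottom to top: EC3BBA



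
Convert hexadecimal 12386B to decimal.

Expand by place value (powers of 16):
Digit values: B = 11
12386B = 1 × 16^5 + 2 × 16^4 + 3 × 16^3 + 8 × 16^2 + 6 × 16^1 + 11 × 16^0
= 1 × 1048576 + 2 × 65536 + 3 × 4096 + 8 × 256 + 6 × 16 + 11 × 1
= 1048576 + 131072 + 12288 + 2048 + 96 + 11
= 1194091



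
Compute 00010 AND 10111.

AND: 1 only when both bits are 1
  00010
& 10111
-------
  00010
Decimal: 2 & 23 = 2



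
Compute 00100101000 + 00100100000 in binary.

Add column by column from the right: bit + bit + carry-in; write the sum mod 2, carry 1 when the sum is 2 or 3.
carry:  01001000000
        00100101000
+       00100100000
-------------------
       001001001000
(the carry out of the leftmost column, 0, becomes the leading bit)
Decimal check:
  00100101000 = 256 + 32 + 8 = 296
  00100100000 = 256 + 32 = 288
  296 + 288 = 584, and 001001001000 = 512 + 64 + 8 = 584 ✓



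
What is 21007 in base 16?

Using repeated division by 16 (digits 10–15 are A–F):
21007 ÷ 16 = 1312 remainder 15 (F)
1312 ÷ 16 = 82 remainder 0
82 ÷ 16 = 5 remainder 2
5 ÷ 16 = 0 remainder 5
Reading remainders bottom to top: 520F



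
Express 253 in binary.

Using repeated division by 2:
253 ÷ 2 = 126 remainder 1
126 ÷ 2 = 63 remainder 0
63 ÷ 2 = 31 remainder 1
31 ÷ 2 = 15 remainder 1
15 ÷ 2 = 7 remainder 1
7 ÷ 2 = 3 remainder 1
3 ÷ 2 = 1 remainder 1
1 ÷ 2 = 0 remainder 1
Reading remainders bottom to top: 11111101



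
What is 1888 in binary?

Using repeated division by 2:
1888 ÷ 2 = 944 remainder 0
944 ÷ 2 = 472 remainder 0
472 ÷ 2 = 236 remainder 0
236 ÷ 2 = 118 remainder 0
118 ÷ 2 = 59 remainder 0
59 ÷ 2 = 29 remainder 1
29 ÷ 2 = 14 remainder 1
14 ÷ 2 = 7 remainder 0
7 ÷ 2 = 3 remainder 1
3 ÷ 2 = 1 remainder 1
1 ÷ 2 = 0 remainder 1
Reading remainders bottom to top: 11101100000



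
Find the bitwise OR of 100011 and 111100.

OR: 1 when either bit is 1
  100011
| 111100
--------
  111111
Decimal: 35 | 60 = 63



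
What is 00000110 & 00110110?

AND: 1 only when both bits are 1
  00000110
& 00110110
----------
  00000110
Decimal: 6 & 54 = 6



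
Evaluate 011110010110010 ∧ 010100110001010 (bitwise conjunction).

AND: 1 only when both bits are 1
  011110010110010
& 010100110001010
-----------------
  010100010000010
Decimal: 15538 & 10634 = 10370



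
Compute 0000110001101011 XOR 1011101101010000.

XOR: 1 when bits differ
  0000110001101011
^ 1011101101010000
------------------
  1011011100111011
Decimal: 3179 ^ 47952 = 46907



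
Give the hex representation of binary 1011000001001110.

Group into 4-bit nibbles from right:
  1011 = B
  0000 = 0
  0100 = 4
  1110 = E
Result: B04E



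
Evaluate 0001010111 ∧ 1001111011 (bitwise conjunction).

AND: 1 only when both bits are 1
  0001010111
& 1001111011
------------
  0001010011
Decimal: 87 & 635 = 83



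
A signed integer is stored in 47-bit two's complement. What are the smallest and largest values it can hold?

For 47-bit two's complement:
Minimum: -2^46 = -70368744177664
Maximum: 2^46 - 1 = 70368744177663



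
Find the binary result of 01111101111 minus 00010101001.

Method 1 - Direct subtraction (column by column from the right: bit − bit − borrow-in; if negative, add 2 and borrow 1 from the next column):
borrow: 00000000000
        01111101111
-       00010101001
-------------------
        01101000110

Method 2 - Add two's complement:
Two's complement of 00010101001: invert → 11101010110, add 1 → 11101010111
  01111101111
+ 11101010111
-------------
 101101000110  (end carry out of the top bit = 1)
Discarding the end carry: 01101000110
Decimal check:
  01111101111 = 512 + 256 + 128 + 64 + 32 + 8 + 4 + 2 + 1 = 1007
  00010101001 = 128 + 32 + 8 + 1 = 169
  1007 - 169 = 838, and 01101000110 = 512 + 256 + 64 + 4 + 2 = 838 ✓



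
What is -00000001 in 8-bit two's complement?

Original: 00000001
Step 1 - Invert all bits: 11111110
Step 2 - Add 1: 11111111
Verification: 00000001 + 11111111 = 100000000; discarding the end carry (carry out of the top bit) leaves the 8-bit value 00000000, as required for x + (-x)



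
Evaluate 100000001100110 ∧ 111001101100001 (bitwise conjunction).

AND: 1 only when both bits are 1
  100000001100110
& 111001101100001
-----------------
  100000001100000
Decimal: 16486 & 29537 = 16480



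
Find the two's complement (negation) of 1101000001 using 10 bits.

Original (sign bit 1, negative): 1101000001
Step 1 - Invert all bits: 0010111110
Step 2 - Add 1: 0010111111
Verification: 1101000001 + 0010111111 = 10000000000; discarding the end carry (carry out of the top bit) leaves the 10-bit value 0000000000, as required for x + (-x)



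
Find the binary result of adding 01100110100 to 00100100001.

Add column by column from the right: bit + bit + carry-in; write the sum mod 2, carry 1 when the sum is 2 or 3.
carry:  11001000000
        01100110100
+       00100100001
-------------------
       010001010101
(the carry out of the leftmost column, 0, becomes the leading bit)
Decimal check:
  01100110100 = 512 + 256 + 32 + 16 + 4 = 820
  00100100001 = 256 + 32 + 1 = 289
  820 + 289 = 1109, and 010001010101 = 1024 + 64 + 16 + 4 + 1 = 1109 ✓



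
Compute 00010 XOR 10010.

XOR: 1 when bits differ
  00010
^ 10010
-------
  10000
Decimal: 2 ^ 18 = 16



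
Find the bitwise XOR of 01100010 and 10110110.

XOR: 1 when bits differ
  01100010
^ 10110110
----------
  11010100
Decimal: 98 ^ 182 = 212



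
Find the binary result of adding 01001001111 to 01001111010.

Add column by column from the right: bit + bit + carry-in; write the sum mod 2, carry 1 when the sum is 2 or 3.
carry:  10011111100
        01001001111
+       01001111010
-------------------
       010011001001
(the carry out of the leftmost column, 0, becomes the leading bit)
Decimal check:
  01001001111 = 512 + 64 + 8 + 4 + 2 + 1 = 591
  01001111010 = 512 + 64 + 32 + 16 + 8 + 2 = 634
  591 + 634 = 1225, and 010011001001 = 1024 + 128 + 64 + 8 + 1 = 1225 ✓



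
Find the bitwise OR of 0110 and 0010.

OR: 1 when either bit is 1
  0110
| 0010
------
  0110
Decimal: 6 | 2 = 6



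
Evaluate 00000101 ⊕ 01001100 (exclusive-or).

XOR: 1 when bits differ
  00000101
^ 01001100
----------
  01001001
Decimal: 5 ^ 76 = 73



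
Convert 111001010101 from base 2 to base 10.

Sum of powers of 2 for each 1-bit:
2^0 + 2^2 + 2^4 + 2^6 + 2^9 + 2^10 + 2^11
= 1 + 4 + 16 + 64 + 512 + 1024 + 2048
= 3669



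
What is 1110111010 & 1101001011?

AND: 1 only when both bits are 1
  1110111010
& 1101001011
------------
  1100001010
Decimal: 954 & 843 = 778



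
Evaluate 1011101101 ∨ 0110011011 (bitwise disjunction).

OR: 1 when either bit is 1
  1011101101
| 0110011011
------------
  1111111111
Decimal: 749 | 411 = 1023



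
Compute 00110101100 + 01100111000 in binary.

Add column by column from the right: bit + bit + carry-in; write the sum mod 2, carry 1 when the sum is 2 or 3.
carry:  11001110000
        00110101100
+       01100111000
-------------------
       010011100100
(the carry out of the leftmost column, 0, becomes the leading bit)
Decimal check:
  00110101100 = 256 + 128 + 32 + 8 + 4 = 428
  01100111000 = 512 + 256 + 32 + 16 + 8 = 824
  428 + 824 = 1252, and 010011100100 = 1024 + 128 + 64 + 32 + 4 = 1252 ✓



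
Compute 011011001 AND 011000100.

AND: 1 only when both bits are 1
  011011001
& 011000100
-----------
  011000000
Decimal: 217 & 196 = 192



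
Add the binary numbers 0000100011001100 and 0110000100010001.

Add column by column from the right: bit + bit + carry-in; write the sum mod 2, carry 1 when the sum is 2 or 3.
carry:  0000000000000000
        0000100011001100
+       0110000100010001
------------------------
       00110100111011101
(the carry out of the leftmost column, 0, becomes the leading bit)
Decimal check:
  0000100011001100 = 2048 + 128 + 64 + 8 + 4 = 2252
  0110000100010001 = 16384 + 8192 + 256 + 16 + 1 = 24849
  2252 + 24849 = 27101, and 00110100111011101 = 16384 + 8192 + 2048 + 256 + 128 + 64 + 16 + 8 + 4 + 1 = 27101 ✓



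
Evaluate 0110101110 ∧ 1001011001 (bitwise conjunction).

AND: 1 only when both bits are 1
  0110101110
& 1001011001
------------
  0000001000
Decimal: 430 & 601 = 8



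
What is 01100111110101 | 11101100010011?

OR: 1 when either bit is 1
  01100111110101
| 11101100010011
----------------
  11101111110111
Decimal: 6645 | 15123 = 15351



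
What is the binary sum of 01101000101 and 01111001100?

Add column by column from the right: bit + bit + carry-in; write the sum mod 2, carry 1 when the sum is 2 or 3.
carry:  11110011000
        01101000101
+       01111001100
-------------------
       011100010001
(the carry out of the leftmost column, 0, becomes the leading bit)
Decimal check:
  01101000101 = 512 + 256 + 64 + 4 + 1 = 837
  01111001100 = 512 + 256 + 128 + 64 + 8 + 4 = 972
  837 + 972 = 1809, and 011100010001 = 1024 + 512 + 256 + 16 + 1 = 1809 ✓



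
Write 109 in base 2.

Using repeated division by 2:
109 ÷ 2 = 54 remainder 1
54 ÷ 2 = 27 remainder 0
27 ÷ 2 = 13 remainder 1
13 ÷ 2 = 6 remainder 1
6 ÷ 2 = 3 remainder 0
3 ÷ 2 = 1 remainder 1
1 ÷ 2 = 0 remainder 1
Reading remainders bottom to top: 1101101



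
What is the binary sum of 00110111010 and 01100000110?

Add column by column from the right: bit + bit + carry-in; write the sum mod 2, carry 1 when the sum is 2 or 3.
carry:  11001111100
        00110111010
+       01100000110
-------------------
       010011000000
(the carry out of the leftmost column, 0, becomes the leading bit)
Decimal check:
  00110111010 = 256 + 128 + 32 + 16 + 8 + 2 = 442
  01100000110 = 512 + 256 + 4 + 2 = 774
  442 + 774 = 1216, and 010011000000 = 1024 + 128 + 64 = 1216 ✓



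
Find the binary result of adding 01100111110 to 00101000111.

Add column by column from the right: bit + bit + carry-in; write the sum mod 2, carry 1 when the sum is 2 or 3.
carry:  11011111100
        01100111110
+       00101000111
-------------------
       010010000101
(the carry out of the leftmost column, 0, becomes the leading bit)
Decimal check:
  01100111110 = 512 + 256 + 32 + 16 + 8 + 4 + 2 = 830
  00101000111 = 256 + 64 + 4 + 2 + 1 = 327
  830 + 327 = 1157, and 010010000101 = 1024 + 128 + 4 + 1 = 1157 ✓



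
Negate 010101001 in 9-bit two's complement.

Original: 010101001
Step 1 - Invert all bits: 101010110
Step 2 - Add 1: 101010111
Verification: 010101001 + 101010111 = 1000000000; discarding the end carry (carry out of the top bit) leaves the 9-bit value 000000000, as required for x + (-x)



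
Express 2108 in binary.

Using repeated division by 2:
2108 ÷ 2 = 1054 remainder 0
1054 ÷ 2 = 527 remainder 0
527 ÷ 2 = 263 remainder 1
263 ÷ 2 = 131 remainder 1
131 ÷ 2 = 65 remainder 1
65 ÷ 2 = 32 remainder 1
32 ÷ 2 = 16 remainder 0
16 ÷ 2 = 8 remainder 0
8 ÷ 2 = 4 remainder 0
4 ÷ 2 = 2 remainder 0
2 ÷ 2 = 1 remainder 0
1 ÷ 2 = 0 remainder 1
Reading remainders bottom to top: 100000111100



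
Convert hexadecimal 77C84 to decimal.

Expand by place value (powers of 16):
Digit values: C = 12
77C84 = 7 × 16^4 + 7 × 16^3 + 12 × 16^2 + 8 × 16^1 + 4 × 16^0
= 7 × 65536 + 7 × 4096 + 12 × 256 + 8 × 16 + 4 × 1
= 458752 + 28672 + 3072 + 128 + 4
= 490628



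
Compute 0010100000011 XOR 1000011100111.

XOR: 1 when bits differ
  0010100000011
^ 1000011100111
---------------
  1010111100100
Decimal: 1283 ^ 4327 = 5604



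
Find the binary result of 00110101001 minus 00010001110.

Method 1 - Direct subtraction (column by column from the right: bit − bit − borrow-in; if negative, add 2 and borrow 1 from the next column):
borrow: 00000111100
        00110101001
-       00010001110
-------------------
        00100011011

Method 2 - Add two's complement:
Two's complement of 00010001110: invert → 11101110001, add 1 → 11101110010
  00110101001
+ 11101110010
-------------
 100100011011  (end carry out of the top bit = 1)
Discarding the end carry: 00100011011
Decimal check:
  00110101001 = 256 + 128 + 32 + 8 + 1 = 425
  00010001110 = 128 + 8 + 4 + 2 = 142
  425 - 142 = 283, and 00100011011 = 256 + 16 + 8 + 2 + 1 = 283 ✓



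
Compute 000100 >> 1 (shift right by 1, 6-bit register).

Original: 000100 (decimal 4)
Shift right by 1 position
Drop the 1 low bit; fill with zero on the left
Result: 000010 (decimal 2)
Equivalent: 4 >> 1 = 4 ÷ 2^1 = 2



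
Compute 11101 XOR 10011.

XOR: 1 when bits differ
  11101
^ 10011
-------
  01110
Decimal: 29 ^ 19 = 14



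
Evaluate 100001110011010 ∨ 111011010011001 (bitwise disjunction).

OR: 1 when either bit is 1
  100001110011010
| 111011010011001
-----------------
  111011110011011
Decimal: 17306 | 30361 = 30619

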